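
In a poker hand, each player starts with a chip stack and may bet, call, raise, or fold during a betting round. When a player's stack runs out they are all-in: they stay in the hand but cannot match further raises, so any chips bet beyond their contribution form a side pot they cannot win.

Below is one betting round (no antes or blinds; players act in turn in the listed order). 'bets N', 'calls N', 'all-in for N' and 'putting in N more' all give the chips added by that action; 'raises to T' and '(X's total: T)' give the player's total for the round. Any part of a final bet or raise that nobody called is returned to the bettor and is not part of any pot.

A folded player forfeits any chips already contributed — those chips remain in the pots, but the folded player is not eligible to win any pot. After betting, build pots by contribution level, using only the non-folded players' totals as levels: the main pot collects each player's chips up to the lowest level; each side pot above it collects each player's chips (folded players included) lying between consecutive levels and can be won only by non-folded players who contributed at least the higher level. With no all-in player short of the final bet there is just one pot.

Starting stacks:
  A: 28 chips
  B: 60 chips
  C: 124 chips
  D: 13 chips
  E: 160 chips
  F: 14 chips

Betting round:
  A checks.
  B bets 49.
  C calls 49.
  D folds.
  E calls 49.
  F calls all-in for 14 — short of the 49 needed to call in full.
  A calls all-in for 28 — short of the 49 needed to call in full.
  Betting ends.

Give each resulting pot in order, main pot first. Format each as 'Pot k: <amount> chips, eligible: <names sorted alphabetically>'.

Pot 1: 70 chips, eligible: A, B, C, E, F
Pot 2: 56 chips, eligible: A, B, C, E
Pot 3: 63 chips, eligible: B, C, E

Derivation:
Contributions: A=28, B=49, C=49, E=49, F=14
Folded: D
Pot levels (distinct totals of non-folded players): 14, 28, 49
Layer 1-14: 14 each from A, B, C, E, F = 14*5 = 70 chips; eligible A, B, C, E, F
Layer 15-28: 14 each from A, B, C, E = 14*4 = 56 chips; eligible A, B, C, E
Layer 29-49: 21 each from B, C, E = 21*3 = 63 chips; eligible B, C, E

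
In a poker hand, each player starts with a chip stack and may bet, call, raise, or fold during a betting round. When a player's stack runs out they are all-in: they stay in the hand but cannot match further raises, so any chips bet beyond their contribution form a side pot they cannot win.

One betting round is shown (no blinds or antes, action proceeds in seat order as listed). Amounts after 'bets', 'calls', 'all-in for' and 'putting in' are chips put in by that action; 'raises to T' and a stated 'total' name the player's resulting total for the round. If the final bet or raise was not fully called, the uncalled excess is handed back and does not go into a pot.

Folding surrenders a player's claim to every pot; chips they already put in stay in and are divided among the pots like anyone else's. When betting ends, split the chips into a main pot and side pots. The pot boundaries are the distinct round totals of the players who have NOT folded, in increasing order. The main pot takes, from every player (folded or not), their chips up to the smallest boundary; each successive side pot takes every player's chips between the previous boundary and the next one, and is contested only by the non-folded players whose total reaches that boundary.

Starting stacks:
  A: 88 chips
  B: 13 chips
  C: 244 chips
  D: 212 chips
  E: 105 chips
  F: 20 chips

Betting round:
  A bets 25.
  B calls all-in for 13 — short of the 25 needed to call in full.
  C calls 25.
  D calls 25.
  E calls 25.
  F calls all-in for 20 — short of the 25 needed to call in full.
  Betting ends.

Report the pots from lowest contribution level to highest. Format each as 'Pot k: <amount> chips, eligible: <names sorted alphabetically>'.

Pot 1: 78 chips, eligible: A, B, C, D, E, F
Pot 2: 35 chips, eligible: A, C, D, E, F
Pot 3: 20 chips, eligible: A, C, D, E

Derivation:
Contributions: A=25, B=13, C=25, D=25, E=25, F=20
Pot levels (distinct totals of non-folded players): 13, 20, 25
Layer 1-13: 13 each from A, B, C, D, E, F = 13*6 = 78 chips; eligible A, B, C, D, E, F
Layer 14-20: 7 each from A, C, D, E, F = 7*5 = 35 chips; eligible A, C, D, E, F
Layer 21-25: 5 each from A, C, D, E = 5*4 = 20 chips; eligible A, C, D, E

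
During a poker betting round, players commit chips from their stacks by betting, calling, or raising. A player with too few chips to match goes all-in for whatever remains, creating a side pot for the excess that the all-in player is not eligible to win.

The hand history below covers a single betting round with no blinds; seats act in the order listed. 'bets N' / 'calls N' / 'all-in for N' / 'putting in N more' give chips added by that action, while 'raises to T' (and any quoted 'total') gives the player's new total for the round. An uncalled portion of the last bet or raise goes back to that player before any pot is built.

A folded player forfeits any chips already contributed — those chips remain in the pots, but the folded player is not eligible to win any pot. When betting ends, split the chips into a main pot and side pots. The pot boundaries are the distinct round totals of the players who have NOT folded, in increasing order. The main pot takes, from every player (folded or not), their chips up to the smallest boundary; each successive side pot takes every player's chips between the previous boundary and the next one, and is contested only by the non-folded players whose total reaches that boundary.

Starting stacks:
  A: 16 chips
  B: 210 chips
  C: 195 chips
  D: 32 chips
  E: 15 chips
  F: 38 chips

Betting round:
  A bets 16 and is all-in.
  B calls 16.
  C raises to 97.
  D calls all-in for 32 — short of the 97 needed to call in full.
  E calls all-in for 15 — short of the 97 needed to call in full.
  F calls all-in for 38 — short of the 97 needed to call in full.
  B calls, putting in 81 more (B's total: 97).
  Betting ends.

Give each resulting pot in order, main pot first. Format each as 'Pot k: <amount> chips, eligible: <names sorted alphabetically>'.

Pot 1: 90 chips, eligible: A, B, C, D, E, F
Pot 2: 5 chips, eligible: A, B, C, D, F
Pot 3: 64 chips, eligible: B, C, D, F
Pot 4: 18 chips, eligible: B, C, F
Pot 5: 118 chips, eligible: B, C

Derivation:
Contributions: A=16, B=97, C=97, D=32, E=15, F=38
Pot levels (distinct totals of non-folded players): 15, 16, 32, 38, 97
Layer 1-15: 15 each from A, B, C, D, E, F = 15*6 = 90 chips; eligible A, B, C, D, E, F
Layer 16-16: 1 each from A, B, C, D, F = 1*5 = 5 chips; eligible A, B, C, D, F
Layer 17-32: 16 each from B, C, D, F = 16*4 = 64 chips; eligible B, C, D, F
Layer 33-38: 6 each from B, C, F = 6*3 = 18 chips; eligible B, C, F
Layer 39-97: 59 each from B, C = 59*2 = 118 chips; eligible B, C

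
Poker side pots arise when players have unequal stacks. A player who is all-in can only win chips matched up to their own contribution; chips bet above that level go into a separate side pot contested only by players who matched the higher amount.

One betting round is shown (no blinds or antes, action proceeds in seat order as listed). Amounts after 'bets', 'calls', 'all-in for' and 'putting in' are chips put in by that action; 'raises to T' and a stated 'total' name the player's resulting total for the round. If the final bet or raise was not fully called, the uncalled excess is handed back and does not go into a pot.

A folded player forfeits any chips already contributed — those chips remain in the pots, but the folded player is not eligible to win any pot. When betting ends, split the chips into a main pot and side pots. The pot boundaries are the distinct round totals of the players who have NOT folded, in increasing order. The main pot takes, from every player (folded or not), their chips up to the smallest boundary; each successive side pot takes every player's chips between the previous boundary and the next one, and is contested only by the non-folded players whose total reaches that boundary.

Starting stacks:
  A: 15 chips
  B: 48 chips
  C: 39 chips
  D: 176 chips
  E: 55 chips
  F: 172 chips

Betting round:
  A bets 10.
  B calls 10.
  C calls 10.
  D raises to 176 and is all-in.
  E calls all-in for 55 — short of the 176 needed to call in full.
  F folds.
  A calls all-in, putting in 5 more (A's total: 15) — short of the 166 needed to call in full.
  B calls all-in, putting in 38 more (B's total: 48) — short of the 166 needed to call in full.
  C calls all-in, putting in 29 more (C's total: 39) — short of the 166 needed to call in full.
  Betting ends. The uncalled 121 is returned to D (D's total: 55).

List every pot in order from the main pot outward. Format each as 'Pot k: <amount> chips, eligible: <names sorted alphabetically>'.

Pot 1: 75 chips, eligible: A, B, C, D, E
Pot 2: 96 chips, eligible: B, C, D, E
Pot 3: 27 chips, eligible: B, D, E
Pot 4: 14 chips, eligible: D, E

Derivation:
Contributions (after 121 returned to D): A=15, B=48, C=39, D=55, E=55
Folded: F
Pot levels (distinct totals of non-folded players): 15, 39, 48, 55
Layer 1-15: 15 each from A, B, C, D, E = 15*5 = 75 chips; eligible A, B, C, D, E
Layer 16-39: 24 each from B, C, D, E = 24*4 = 96 chips; eligible B, C, D, E
Layer 40-48: 9 each from B, D, E = 9*3 = 27 chips; eligible B, D, E
Layer 49-55: 7 each from D, E = 7*2 = 14 chips; eligible D, E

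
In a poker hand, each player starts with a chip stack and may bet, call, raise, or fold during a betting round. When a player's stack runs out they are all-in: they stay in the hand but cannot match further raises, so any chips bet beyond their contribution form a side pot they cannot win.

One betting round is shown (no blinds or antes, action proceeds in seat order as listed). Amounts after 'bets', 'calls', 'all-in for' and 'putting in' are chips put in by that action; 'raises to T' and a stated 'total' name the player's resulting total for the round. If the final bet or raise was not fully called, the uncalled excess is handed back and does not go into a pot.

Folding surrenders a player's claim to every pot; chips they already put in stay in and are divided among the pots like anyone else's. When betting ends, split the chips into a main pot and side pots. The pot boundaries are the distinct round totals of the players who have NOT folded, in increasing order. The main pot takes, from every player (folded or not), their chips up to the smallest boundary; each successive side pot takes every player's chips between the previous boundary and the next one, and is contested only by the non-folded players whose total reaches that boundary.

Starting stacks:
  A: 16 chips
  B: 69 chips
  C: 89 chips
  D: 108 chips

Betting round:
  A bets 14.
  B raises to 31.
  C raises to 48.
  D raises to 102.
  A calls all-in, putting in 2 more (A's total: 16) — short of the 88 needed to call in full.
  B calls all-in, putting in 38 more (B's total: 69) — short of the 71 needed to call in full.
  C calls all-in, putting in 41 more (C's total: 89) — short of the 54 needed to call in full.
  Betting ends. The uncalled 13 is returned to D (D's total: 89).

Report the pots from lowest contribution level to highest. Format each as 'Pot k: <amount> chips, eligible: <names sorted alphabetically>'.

Pot 1: 64 chips, eligible: A, B, C, D
Pot 2: 159 chips, eligible: B, C, D
Pot 3: 40 chips, eligible: C, D

Derivation:
Contributions (after 13 returned to D): A=16, B=69, C=89, D=89
Pot levels (distinct totals of non-folded players): 16, 69, 89
Layer 1-16: 16 each from A, B, C, D = 16*4 = 64 chips; eligible A, B, C, D
Layer 17-69: 53 each from B, C, D = 53*3 = 159 chips; eligible B, C, D
Layer 70-89: 20 each from C, D = 20*2 = 40 chips; eligible C, D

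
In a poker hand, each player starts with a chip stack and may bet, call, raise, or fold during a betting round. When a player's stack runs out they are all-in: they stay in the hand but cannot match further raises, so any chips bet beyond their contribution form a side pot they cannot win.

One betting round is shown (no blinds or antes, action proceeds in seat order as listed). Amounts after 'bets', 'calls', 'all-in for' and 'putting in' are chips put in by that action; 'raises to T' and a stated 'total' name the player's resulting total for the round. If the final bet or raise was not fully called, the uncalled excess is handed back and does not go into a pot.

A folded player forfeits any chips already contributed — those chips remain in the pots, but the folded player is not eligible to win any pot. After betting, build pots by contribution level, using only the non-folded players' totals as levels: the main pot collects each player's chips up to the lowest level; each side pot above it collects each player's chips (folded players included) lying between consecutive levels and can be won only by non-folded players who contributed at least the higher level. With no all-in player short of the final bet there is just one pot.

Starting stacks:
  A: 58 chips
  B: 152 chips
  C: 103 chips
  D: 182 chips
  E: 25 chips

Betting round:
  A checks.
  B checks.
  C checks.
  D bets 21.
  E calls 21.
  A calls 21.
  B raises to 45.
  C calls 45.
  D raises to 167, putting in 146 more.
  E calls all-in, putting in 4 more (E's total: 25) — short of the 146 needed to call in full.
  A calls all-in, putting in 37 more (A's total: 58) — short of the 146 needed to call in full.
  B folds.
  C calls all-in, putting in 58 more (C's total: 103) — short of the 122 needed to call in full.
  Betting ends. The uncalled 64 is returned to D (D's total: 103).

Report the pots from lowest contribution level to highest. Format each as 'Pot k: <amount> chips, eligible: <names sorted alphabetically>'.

Contributions (after 64 returned to D): A=58, B=45, C=103, D=103, E=25
Folded: B
Pot levels (distinct totals of non-folded players): 25, 58, 103
Layer 1-25: 25 each from A, B, C, D, E = 25*5 = 125 chips; eligible A, C, D, E
Layer 26-58: A 33 + B 20 + C 33 + D 33 = 119 chips; eligible A, C, D
Layer 59-103: 45 each from C, D = 45*2 = 90 chips; eligible C, D

Pot 1: 125 chips, eligible: A, C, D, E
Pot 2: 119 chips, eligible: A, C, D
Pot 3: 90 chips, eligible: C, D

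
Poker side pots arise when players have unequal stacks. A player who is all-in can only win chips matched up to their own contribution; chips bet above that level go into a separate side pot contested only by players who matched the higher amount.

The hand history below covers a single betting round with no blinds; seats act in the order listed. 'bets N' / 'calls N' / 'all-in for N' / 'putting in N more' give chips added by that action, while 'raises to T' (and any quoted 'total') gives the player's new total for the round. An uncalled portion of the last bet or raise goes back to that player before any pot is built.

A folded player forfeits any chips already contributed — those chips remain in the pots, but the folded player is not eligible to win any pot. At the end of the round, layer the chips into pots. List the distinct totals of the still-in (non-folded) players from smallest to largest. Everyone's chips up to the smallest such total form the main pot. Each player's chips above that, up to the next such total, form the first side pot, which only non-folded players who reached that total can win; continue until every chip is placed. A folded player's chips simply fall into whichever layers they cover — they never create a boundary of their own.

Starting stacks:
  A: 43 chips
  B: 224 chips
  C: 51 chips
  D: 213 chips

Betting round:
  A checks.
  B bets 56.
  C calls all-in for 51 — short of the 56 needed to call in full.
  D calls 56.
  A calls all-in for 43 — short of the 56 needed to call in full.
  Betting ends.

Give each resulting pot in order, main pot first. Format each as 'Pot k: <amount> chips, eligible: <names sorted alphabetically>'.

Pot 1: 172 chips, eligible: A, B, C, D
Pot 2: 24 chips, eligible: B, C, D
Pot 3: 10 chips, eligible: B, D

Derivation:
Contributions: A=43, B=56, C=51, D=56
Pot levels (distinct totals of non-folded players): 43, 51, 56
Layer 1-43: 43 each from A, B, C, D = 43*4 = 172 chips; eligible A, B, C, D
Layer 44-51: 8 each from B, C, D = 8*3 = 24 chips; eligible B, C, D
Layer 52-56: 5 each from B, D = 5*2 = 10 chips; eligible B, D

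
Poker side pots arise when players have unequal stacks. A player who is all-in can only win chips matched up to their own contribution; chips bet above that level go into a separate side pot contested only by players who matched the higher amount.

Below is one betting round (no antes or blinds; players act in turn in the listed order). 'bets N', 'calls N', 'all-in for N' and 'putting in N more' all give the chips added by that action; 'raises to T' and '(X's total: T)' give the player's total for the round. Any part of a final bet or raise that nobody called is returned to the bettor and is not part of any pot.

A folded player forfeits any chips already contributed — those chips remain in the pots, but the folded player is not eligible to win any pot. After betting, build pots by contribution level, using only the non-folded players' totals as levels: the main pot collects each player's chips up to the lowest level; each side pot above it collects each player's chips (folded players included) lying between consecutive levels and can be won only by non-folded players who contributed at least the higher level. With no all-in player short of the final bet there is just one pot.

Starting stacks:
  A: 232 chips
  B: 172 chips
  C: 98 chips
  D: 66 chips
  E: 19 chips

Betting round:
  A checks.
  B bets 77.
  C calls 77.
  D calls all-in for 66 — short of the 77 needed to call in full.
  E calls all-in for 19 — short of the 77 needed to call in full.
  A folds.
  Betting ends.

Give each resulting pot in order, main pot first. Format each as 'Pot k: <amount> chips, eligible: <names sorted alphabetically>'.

Contributions: B=77, C=77, D=66, E=19
Folded: A
Pot levels (distinct totals of non-folded players): 19, 66, 77
Layer 1-19: 19 each from B, C, D, E = 19*4 = 76 chips; eligible B, C, D, E
Layer 20-66: 47 each from B, C, D = 47*3 = 141 chips; eligible B, C, D
Layer 67-77: 11 each from B, C = 11*2 = 22 chips; eligible B, C

Pot 1: 76 chips, eligible: B, C, D, E
Pot 2: 141 chips, eligible: B, C, D
Pot 3: 22 chips, eligible: B, C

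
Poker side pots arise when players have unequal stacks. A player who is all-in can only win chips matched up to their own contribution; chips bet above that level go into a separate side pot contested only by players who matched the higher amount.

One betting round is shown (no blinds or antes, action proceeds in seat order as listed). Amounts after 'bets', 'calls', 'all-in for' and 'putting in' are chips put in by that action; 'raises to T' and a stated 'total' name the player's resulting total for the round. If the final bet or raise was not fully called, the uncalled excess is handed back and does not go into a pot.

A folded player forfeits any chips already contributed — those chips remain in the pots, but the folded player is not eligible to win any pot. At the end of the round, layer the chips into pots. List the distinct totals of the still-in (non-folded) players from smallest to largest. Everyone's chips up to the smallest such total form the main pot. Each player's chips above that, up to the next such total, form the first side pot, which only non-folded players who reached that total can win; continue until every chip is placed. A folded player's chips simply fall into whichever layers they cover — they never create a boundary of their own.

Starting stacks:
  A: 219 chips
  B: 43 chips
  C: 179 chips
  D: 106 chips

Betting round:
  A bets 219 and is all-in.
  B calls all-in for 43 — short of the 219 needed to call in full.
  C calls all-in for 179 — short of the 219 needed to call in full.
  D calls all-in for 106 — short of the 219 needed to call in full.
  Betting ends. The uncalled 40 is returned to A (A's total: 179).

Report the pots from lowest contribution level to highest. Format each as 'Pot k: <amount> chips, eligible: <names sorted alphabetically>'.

Pot 1: 172 chips, eligible: A, B, C, D
Pot 2: 189 chips, eligible: A, C, D
Pot 3: 146 chips, eligible: A, C

Derivation:
Contributions (after 40 returned to A): A=179, B=43, C=179, D=106
Pot levels (distinct totals of non-folded players): 43, 106, 179
Layer 1-43: 43 each from A, B, C, D = 43*4 = 172 chips; eligible A, B, C, D
Layer 44-106: 63 each from A, C, D = 63*3 = 189 chips; eligible A, C, D
Layer 107-179: 73 each from A, C = 73*2 = 146 chips; eligible A, C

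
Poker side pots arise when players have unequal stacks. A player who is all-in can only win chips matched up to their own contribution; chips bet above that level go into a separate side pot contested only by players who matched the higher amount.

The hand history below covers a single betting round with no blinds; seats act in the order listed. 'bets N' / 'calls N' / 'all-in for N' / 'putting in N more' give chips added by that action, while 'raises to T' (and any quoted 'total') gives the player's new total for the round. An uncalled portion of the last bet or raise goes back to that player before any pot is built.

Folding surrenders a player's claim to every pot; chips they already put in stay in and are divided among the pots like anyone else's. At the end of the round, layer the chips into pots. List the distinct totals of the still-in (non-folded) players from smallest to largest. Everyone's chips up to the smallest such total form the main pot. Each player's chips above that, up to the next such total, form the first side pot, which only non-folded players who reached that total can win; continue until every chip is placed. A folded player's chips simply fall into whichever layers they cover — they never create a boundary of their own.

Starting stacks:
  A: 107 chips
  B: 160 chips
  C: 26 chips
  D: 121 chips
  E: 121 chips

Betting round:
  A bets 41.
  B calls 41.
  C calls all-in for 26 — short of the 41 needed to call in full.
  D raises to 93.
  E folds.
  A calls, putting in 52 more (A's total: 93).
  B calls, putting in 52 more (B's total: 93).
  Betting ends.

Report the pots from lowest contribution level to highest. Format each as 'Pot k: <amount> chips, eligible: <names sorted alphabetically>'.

Contributions: A=93, B=93, C=26, D=93
Folded: E
Pot levels (distinct totals of non-folded players): 26, 93
Layer 1-26: 26 each from A, B, C, D = 26*4 = 104 chips; eligible A, B, C, D
Layer 27-93: 67 each from A, B, D = 67*3 = 201 chips; eligible A, B, D

Pot 1: 104 chips, eligible: A, B, C, D
Pot 2: 201 chips, eligible: A, B, D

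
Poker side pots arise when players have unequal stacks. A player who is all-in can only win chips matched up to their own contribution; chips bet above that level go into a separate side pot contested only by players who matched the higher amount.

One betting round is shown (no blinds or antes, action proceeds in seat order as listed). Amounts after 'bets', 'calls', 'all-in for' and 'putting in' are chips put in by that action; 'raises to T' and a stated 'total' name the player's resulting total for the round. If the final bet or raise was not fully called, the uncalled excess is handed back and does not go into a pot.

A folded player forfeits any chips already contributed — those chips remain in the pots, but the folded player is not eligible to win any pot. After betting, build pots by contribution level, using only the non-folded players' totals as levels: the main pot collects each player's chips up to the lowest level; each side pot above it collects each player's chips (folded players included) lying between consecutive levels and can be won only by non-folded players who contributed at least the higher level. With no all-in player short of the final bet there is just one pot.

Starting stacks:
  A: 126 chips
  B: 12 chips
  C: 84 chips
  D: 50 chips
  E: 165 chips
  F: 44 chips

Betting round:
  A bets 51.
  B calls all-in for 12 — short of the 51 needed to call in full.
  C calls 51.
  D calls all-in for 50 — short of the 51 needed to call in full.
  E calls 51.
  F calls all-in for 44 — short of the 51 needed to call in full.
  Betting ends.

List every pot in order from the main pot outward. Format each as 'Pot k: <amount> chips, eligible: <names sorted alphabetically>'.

Contributions: A=51, B=12, C=51, D=50, E=51, F=44
Pot levels (distinct totals of non-folded players): 12, 44, 50, 51
Layer 1-12: 12 each from A, B, C, D, E, F = 12*6 = 72 chips; eligible A, B, C, D, E, F
Layer 13-44: 32 each from A, C, D, E, F = 32*5 = 160 chips; eligible A, C, D, E, F
Layer 45-50: 6 each from A, C, D, E = 6*4 = 24 chips; eligible A, C, D, E
Layer 51-51: 1 each from A, C, E = 1*3 = 3 chips; eligible A, C, E

Pot 1: 72 chips, eligible: A, B, C, D, E, F
Pot 2: 160 chips, eligible: A, C, D, E, F
Pot 3: 24 chips, eligible: A, C, D, E
Pot 4: 3 chips, eligible: A, C, E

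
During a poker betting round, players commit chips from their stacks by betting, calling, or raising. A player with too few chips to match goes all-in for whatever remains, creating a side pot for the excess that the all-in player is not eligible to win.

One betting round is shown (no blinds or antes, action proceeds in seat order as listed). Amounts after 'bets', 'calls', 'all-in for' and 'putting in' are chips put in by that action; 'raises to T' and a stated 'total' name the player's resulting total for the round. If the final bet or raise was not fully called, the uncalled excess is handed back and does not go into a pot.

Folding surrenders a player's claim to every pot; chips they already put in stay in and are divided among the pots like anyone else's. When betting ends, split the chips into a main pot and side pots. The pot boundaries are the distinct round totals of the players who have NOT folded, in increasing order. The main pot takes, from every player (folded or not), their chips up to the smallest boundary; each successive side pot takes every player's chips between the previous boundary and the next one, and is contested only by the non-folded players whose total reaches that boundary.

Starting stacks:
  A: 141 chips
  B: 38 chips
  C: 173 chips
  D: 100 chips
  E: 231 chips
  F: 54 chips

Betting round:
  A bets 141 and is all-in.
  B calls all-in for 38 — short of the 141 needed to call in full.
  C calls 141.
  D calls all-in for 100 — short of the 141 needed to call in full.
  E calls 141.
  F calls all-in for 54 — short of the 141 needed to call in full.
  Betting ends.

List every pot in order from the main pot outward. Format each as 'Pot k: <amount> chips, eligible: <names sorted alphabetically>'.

Pot 1: 228 chips, eligible: A, B, C, D, E, F
Pot 2: 80 chips, eligible: A, C, D, E, F
Pot 3: 184 chips, eligible: A, C, D, E
Pot 4: 123 chips, eligible: A, C, E

Derivation:
Contributions: A=141, B=38, C=141, D=100, E=141, F=54
Pot levels (distinct totals of non-folded players): 38, 54, 100, 141
Layer 1-38: 38 each from A, B, C, D, E, F = 38*6 = 228 chips; eligible A, B, C, D, E, F
Layer 39-54: 16 each from A, C, D, E, F = 16*5 = 80 chips; eligible A, C, D, E, F
Layer 55-100: 46 each from A, C, D, E = 46*4 = 184 chips; eligible A, C, D, E
Layer 101-141: 41 each from A, C, E = 41*3 = 123 chips; eligible A, C, E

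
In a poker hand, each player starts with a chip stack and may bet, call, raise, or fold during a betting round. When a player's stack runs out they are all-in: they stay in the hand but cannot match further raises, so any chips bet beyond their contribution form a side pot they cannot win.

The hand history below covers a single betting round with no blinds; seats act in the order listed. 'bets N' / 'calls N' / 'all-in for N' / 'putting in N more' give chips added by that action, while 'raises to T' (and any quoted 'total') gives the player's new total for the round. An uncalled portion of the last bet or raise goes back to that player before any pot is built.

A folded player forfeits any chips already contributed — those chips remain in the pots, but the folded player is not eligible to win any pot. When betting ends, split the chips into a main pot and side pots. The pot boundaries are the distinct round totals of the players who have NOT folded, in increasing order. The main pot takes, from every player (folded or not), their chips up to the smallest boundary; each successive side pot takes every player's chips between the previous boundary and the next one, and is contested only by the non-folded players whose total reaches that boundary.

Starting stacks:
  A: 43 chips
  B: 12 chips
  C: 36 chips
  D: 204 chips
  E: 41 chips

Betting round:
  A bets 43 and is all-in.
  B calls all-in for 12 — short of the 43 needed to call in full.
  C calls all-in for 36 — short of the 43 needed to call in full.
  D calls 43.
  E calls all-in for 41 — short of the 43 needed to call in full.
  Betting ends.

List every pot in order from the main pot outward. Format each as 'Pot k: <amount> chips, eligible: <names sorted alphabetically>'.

Pot 1: 60 chips, eligible: A, B, C, D, E
Pot 2: 96 chips, eligible: A, C, D, E
Pot 3: 15 chips, eligible: A, D, E
Pot 4: 4 chips, eligible: A, D

Derivation:
Contributions: A=43, B=12, C=36, D=43, E=41
Pot levels (distinct totals of non-folded players): 12, 36, 41, 43
Layer 1-12: 12 each from A, B, C, D, E = 12*5 = 60 chips; eligible A, B, C, D, E
Layer 13-36: 24 each from A, C, D, E = 24*4 = 96 chips; eligible A, C, D, E
Layer 37-41: 5 each from A, D, E = 5*3 = 15 chips; eligible A, D, E
Layer 42-43: 2 each from A, D = 2*2 = 4 chips; eligible A, D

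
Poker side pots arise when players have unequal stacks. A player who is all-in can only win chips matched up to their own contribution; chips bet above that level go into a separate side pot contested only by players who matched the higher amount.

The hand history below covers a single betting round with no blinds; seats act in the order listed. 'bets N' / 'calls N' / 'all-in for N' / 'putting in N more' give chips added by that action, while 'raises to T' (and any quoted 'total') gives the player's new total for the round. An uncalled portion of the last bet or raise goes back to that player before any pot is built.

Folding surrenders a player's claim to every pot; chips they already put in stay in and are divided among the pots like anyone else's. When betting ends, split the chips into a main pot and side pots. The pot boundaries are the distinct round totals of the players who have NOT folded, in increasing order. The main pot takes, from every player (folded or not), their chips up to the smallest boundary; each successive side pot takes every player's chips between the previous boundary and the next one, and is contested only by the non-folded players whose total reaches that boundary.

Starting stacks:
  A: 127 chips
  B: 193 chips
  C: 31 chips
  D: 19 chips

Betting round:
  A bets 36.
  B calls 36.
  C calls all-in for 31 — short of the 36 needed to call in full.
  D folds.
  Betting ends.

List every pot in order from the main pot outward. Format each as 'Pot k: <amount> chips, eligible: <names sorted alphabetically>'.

Pot 1: 93 chips, eligible: A, B, C
Pot 2: 10 chips, eligible: A, B

Derivation:
Contributions: A=36, B=36, C=31
Folded: D
Pot levels (distinct totals of non-folded players): 31, 36
Layer 1-31: 31 each from A, B, C = 31*3 = 93 chips; eligible A, B, C
Layer 32-36: 5 each from A, B = 5*2 = 10 chips; eligible A, B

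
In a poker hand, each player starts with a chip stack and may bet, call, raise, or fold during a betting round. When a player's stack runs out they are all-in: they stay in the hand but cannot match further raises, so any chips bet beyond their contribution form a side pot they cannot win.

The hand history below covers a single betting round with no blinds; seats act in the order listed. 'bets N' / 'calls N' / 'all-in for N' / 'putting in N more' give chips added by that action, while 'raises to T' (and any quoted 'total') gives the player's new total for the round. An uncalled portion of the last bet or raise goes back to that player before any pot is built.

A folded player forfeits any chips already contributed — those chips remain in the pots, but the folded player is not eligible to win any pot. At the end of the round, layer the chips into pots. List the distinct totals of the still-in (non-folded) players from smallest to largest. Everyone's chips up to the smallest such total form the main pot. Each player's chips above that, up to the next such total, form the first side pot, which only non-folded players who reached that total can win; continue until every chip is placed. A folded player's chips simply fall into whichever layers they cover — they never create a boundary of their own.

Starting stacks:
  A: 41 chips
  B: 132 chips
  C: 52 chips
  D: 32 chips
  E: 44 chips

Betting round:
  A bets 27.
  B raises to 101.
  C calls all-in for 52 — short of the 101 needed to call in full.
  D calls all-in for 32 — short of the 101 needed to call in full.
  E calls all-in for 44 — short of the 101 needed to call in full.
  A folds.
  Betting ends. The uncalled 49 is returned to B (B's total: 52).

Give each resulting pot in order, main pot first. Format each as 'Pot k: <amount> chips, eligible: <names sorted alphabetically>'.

Contributions (after 49 returned to B): A=27, B=52, C=52, D=32, E=44
Folded: A
Pot levels (distinct totals of non-folded players): 32, 44, 52
Layer 1-32: A 27 + B 32 + C 32 + D 32 + E 32 = 155 chips; eligible B, C, D, E
Layer 33-44: 12 each from B, C, E = 12*3 = 36 chips; eligible B, C, E
Layer 45-52: 8 each from B, C = 8*2 = 16 chips; eligible B, C

Pot 1: 155 chips, eligible: B, C, D, E
Pot 2: 36 chips, eligible: B, C, E
Pot 3: 16 chips, eligible: B, C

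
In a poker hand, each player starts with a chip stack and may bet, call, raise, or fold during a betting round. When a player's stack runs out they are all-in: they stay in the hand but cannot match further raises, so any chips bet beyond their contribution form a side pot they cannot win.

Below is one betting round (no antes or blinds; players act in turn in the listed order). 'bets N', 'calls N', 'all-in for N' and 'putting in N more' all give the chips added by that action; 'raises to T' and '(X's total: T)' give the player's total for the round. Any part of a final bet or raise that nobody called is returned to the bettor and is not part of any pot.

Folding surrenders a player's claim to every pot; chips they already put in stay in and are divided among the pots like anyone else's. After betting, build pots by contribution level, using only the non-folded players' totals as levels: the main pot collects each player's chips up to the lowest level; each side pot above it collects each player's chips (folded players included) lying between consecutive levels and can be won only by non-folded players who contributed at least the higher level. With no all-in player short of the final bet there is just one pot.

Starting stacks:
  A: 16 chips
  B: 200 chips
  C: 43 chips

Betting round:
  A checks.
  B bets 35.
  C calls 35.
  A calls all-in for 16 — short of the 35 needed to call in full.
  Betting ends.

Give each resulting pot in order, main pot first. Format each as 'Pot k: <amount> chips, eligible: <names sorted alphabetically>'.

Contributions: A=16, B=35, C=35
Pot levels (distinct totals of non-folded players): 16, 35
Layer 1-16: 16 each from A, B, C = 16*3 = 48 chips; eligible A, B, C
Layer 17-35: 19 each from B, C = 19*2 = 38 chips; eligible B, C

Pot 1: 48 chips, eligible: A, B, C
Pot 2: 38 chips, eligible: B, C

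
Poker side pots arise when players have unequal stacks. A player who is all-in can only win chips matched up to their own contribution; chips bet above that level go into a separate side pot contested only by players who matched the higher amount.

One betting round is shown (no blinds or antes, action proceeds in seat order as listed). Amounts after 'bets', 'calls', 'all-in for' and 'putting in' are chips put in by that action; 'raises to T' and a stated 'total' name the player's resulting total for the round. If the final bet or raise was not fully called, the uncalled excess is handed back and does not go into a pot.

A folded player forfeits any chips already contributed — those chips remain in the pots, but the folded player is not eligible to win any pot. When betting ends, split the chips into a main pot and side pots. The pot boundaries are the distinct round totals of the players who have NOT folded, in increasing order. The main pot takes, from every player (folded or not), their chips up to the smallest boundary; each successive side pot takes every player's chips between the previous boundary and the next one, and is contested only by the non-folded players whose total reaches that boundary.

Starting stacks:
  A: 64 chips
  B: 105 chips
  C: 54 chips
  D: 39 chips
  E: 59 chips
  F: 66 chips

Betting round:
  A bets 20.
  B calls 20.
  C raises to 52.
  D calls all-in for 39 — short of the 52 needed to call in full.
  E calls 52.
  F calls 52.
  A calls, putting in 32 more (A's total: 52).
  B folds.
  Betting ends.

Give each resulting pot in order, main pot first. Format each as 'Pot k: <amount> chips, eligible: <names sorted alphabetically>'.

Pot 1: 215 chips, eligible: A, C, D, E, F
Pot 2: 52 chips, eligible: A, C, E, F

Derivation:
Contributions: A=52, B=20, C=52, D=39, E=52, F=52
Folded: B
Pot levels (distinct totals of non-folded players): 39, 52
Layer 1-39: A 39 + B 20 + C 39 + D 39 + E 39 + F 39 = 215 chips; eligible A, C, D, E, F
Layer 40-52: 13 each from A, C, E, F = 13*4 = 52 chips; eligible A, C, E, F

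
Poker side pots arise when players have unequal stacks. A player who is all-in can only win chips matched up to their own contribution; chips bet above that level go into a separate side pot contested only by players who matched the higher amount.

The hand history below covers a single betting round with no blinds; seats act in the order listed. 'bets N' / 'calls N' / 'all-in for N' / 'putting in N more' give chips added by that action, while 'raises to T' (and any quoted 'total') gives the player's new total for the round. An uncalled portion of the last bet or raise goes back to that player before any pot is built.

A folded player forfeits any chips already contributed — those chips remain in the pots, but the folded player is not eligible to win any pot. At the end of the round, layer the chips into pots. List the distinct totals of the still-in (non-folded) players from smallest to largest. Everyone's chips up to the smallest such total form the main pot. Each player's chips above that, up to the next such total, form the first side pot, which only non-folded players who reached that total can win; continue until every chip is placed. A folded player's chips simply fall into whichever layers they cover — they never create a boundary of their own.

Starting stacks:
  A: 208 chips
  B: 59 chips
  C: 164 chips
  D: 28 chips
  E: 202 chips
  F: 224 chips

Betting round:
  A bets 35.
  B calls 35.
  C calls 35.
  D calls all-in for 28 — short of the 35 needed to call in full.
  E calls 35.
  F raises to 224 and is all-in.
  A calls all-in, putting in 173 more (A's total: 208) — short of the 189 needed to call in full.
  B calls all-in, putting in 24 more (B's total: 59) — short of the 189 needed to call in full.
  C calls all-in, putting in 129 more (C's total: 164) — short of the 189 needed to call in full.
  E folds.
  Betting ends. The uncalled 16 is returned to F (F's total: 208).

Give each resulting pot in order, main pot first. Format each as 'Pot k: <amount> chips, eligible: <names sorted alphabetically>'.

Pot 1: 168 chips, eligible: A, B, C, D, F
Pot 2: 131 chips, eligible: A, B, C, F
Pot 3: 315 chips, eligible: A, C, F
Pot 4: 88 chips, eligible: A, F

Derivation:
Contributions (after 16 returned to F): A=208, B=59, C=164, D=28, E=35, F=208
Folded: E
Pot levels (distinct totals of non-folded players): 28, 59, 164, 208
Layer 1-28: 28 each from A, B, C, D, E, F = 28*6 = 168 chips; eligible A, B, C, D, F
Layer 29-59: A 31 + B 31 + C 31 + E 7 + F 31 = 131 chips; eligible A, B, C, F
Layer 60-164: 105 each from A, C, F = 105*3 = 315 chips; eligible A, C, F
Layer 165-208: 44 each from A, F = 44*2 = 88 chips; eligible A, F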